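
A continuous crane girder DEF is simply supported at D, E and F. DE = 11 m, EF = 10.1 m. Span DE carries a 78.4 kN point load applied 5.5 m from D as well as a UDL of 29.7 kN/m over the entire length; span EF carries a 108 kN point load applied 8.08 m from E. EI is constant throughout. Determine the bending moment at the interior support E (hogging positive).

Take M_E as the redundant. Released structure: two simple spans DE and EF with a hinge at E.
Discontinuity in slope at E on the released structure — sum the simple-span end rotations:
  span DE: point load 78.4 at a = 5.5: Pab(L + a)/(6LEI) = 592.9/EI
  span DE: UDL 29.7: wL³/(24EI) = 1647/EI
  span EF: point load 108 at a = 8.08: Pab(L + b)/(6LEI) = 352.5/EI
  relative rotation θ_0 = (2240 + 352.5)/EI = 2593/EI
A unit hogging moment at E produces rotation L₁/(3EI) + L₂/(3EI) = 7.033/EI.
Slope continuity at E: θ_0 = M_E·7.033/EI, so M_E = 2593/7.033 = 368.6 kN·m (hogging).

M_E = 368.6 kN·m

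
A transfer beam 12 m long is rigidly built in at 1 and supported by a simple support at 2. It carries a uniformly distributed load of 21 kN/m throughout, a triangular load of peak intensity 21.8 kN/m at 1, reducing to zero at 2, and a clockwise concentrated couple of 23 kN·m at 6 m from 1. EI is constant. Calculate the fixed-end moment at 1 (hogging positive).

M_1 = 584.4 kN·m

Choose R_2 as the redundant. The primary structure is the cantilever fixed at 1.
Free-end deflection of the primary structure under the applied loading (downward +):
  UDL 21: wL⁴/(8EI) = 54432/EI
  triangular load, peak 21.8 at the fixed end: w₀L⁴/(30EI) = 15068/EI
  clockwise couple 23 at a = 6: M₀a(2L − a)/(2EI) = 1242/EI
  δ_0 = 70742/EI
Tip deflection under a unit load at 2: L³/(3EI) = 576/EI.
The prop prevents deflection at 2: R_2 = δ_0/δ_{22} = 70742/576 = 122.8 kN.
Moment equilibrium about 1: M_1 = Σ(load moments about 1) − R_2·L = 2058 − 122.8×12 = 584.4 kN·m.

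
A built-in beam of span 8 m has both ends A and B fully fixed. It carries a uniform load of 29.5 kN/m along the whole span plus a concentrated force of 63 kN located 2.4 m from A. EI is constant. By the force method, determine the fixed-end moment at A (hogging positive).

Take the two fixed-end moments M_A, M_B as redundants; the released structure is the simple span AB.
On the primary (simply-supported) span, the end slopes from the loading are:
  at A: UDL 29.5: wL³/(24EI) = 629.3/EI
  at B: UDL 29.5: wL³/(24EI) = 629.3/EI
  at A: point load 63 at a = 2.4: Pab(L + b)/(6LEI) = 239.9/EI
  at B: point load 63 at a = 2.4: Pab(L + a)/(6LEI) = 183.5/EI
  θ_A0 = 869.2/EI,  θ_B0 = 812.8/EI
Flexibility coefficients: a unit moment at one end gives L/(3EI) there and L/(6EI) at the far end, so f₁₁ = f₂₂ = 2.667/EI and f₁₂ = f₂₁ = 1.333/EI.
Compatibility — zero rotation at each built-in end:
  2.667 M_A + 1.333 M_B = 869.2
  1.333 M_A + 2.667 M_B = 812.8
Solving the pair gives M_A = 231.4 kN·m and M_B = 189.1 kN·m (hogging).

M_A = 231.4 kN·m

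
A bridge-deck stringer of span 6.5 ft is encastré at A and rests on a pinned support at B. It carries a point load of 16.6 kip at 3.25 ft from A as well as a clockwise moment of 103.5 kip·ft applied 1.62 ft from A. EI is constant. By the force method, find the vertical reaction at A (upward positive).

Choose R_B as the redundant. The primary structure is the cantilever fixed at A.
Downward deflection at the released point B due to the loads:
  point load 16.6 at a = 3.25: Pa²(3L − a)/(6EI) = 474.9/EI
  clockwise couple 103.5 at a = 1.62: M₀a(2L − a)/(2EI) = 954/EI
  δ_0 = 1429/EI
Tip deflection under a unit load at B: L³/(3EI) = 91.54/EI.
The prop prevents deflection at B: R_B = δ_0/δ_{BB} = 1429/91.54 = 15.61 kip.
Vertical equilibrium: R_A = ΣP − R_B = 16.6 − 15.61 = 0.9906 kip.

R_A = 0.9906 kip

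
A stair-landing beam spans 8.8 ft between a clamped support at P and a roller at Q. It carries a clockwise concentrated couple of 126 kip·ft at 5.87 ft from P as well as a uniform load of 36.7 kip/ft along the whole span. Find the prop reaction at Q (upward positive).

R_Q = 140.2 kip

Choose R_Q as the redundant. The primary structure is the cantilever fixed at P.
Free-end deflection of the primary structure under the applied loading (downward +):
  clockwise couple 126 at a = 5.87: M₀a(2L − a)/(2EI) = 4338/EI
  UDL 36.7: wL⁴/(8EI) = 27511/EI
  δ_0 = 31849/EI
Tip deflection under a unit load at Q: L³/(3EI) = 227.2/EI.
The prop prevents deflection at Q: R_Q = δ_0/δ_{QQ} = 31849/227.2 = 140.2 kip.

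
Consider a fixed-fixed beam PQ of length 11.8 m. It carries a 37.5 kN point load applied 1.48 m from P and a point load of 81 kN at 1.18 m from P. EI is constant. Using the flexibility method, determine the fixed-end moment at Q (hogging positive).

Release both end moments; the primary structure is a simply-supported span PQ with redundants M_P and M_Q.
On the primary (simply-supported) span, the end slopes from the loading are:
  at P: point load 37.5 at a = 1.48: Pab(L + b)/(6LEI) = 178.9/EI
  at Q: point load 37.5 at a = 1.48: Pab(L + a)/(6LEI) = 107.4/EI
  at P: point load 81 at a = 1.18: Pab(L + b)/(6LEI) = 321.4/EI
  at Q: point load 81 at a = 1.18: Pab(L + a)/(6LEI) = 186.1/EI
  θ_P0 = 500.4/EI,  θ_Q0 = 293.5/EI
Flexibility coefficients: a unit moment at one end gives L/(3EI) there and L/(6EI) at the far end, so f₁₁ = f₂₂ = 3.933/EI and f₁₂ = f₂₁ = 1.967/EI.
Compatibility — zero rotation at each built-in end:
  3.933 M_P + 1.967 M_Q = 500.4
  1.967 M_P + 3.933 M_Q = 293.5
Solving the pair gives M_P = 119.9 kN·m and M_Q = 14.69 kN·m (hogging).

M_Q = 14.69 kN·m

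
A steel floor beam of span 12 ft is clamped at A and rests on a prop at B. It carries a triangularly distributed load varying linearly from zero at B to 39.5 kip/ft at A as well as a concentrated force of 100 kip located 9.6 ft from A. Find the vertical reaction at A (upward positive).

Remove the prop at B; the released (primary) structure is a cantilever built in at A.
Free-end deflection of the primary structure under the applied loading (downward +):
  triangular load, peak 39.5 at the fixed end: w₀L⁴/(30EI) = 27302/EI
  point load 100 at a = 9.6: Pa²(3L − a)/(6EI) = 40550/EI
  δ_0 = 67853/EI
Tip deflection under a unit load at B: L³/(3EI) = 576/EI.
Compatibility at B: δ_0 − R_B·δ_{BB} = 0, so R_B = 67853/576 = 117.8 kip.
Vertical equilibrium: R_A = ΣP − R_B = 337 − 117.8 = 219.2 kip.

R_A = 219.2 kip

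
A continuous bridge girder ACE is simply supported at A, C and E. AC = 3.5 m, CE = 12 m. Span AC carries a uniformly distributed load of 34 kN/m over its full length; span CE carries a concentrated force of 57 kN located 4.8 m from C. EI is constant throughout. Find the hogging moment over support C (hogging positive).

Insert a hinge at C; M_C is the redundant, and each span becomes simply supported.
Discontinuity in slope at C on the released structure — sum the simple-span end rotations:
  span AC: UDL 34: wL³/(24EI) = 60.74/EI
  span CE: point load 57 at a = 4.8: Pab(L + b)/(6LEI) = 525.3/EI
  relative rotation θ_0 = (60.74 + 525.3)/EI = 586.1/EI
A unit hogging moment at C produces rotation L₁/(3EI) + L₂/(3EI) = 5.167/EI.
Slope continuity at C: θ_0 = M_C·5.167/EI, so M_C = 586.1/5.167 = 113.4 kN·m (hogging).

M_C = 113.4 kN·m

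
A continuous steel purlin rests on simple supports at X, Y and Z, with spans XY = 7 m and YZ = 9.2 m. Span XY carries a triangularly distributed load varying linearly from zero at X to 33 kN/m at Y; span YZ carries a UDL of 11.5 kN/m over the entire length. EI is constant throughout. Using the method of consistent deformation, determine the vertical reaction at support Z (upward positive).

Take M_Y as the redundant. Released structure: two simple spans XY and YZ with a hinge at Y.
End slopes at the hinge Y, treating each span as simply supported:
  span XY: triangular load, peak 33: w₀L³/(45EI) = 251.5/EI
  span YZ: UDL 11.5: wL³/(24EI) = 373.1/EI
  relative rotation θ_0 = (251.5 + 373.1)/EI = 624.7/EI
A unit hogging moment at Y produces rotation L₁/(3EI) + L₂/(3EI) = 5.4/EI.
Slope continuity at Y: θ_0 = M_Y·5.4/EI, so M_Y = 624.7/5.4 = 115.7 kN·m (hogging).
Span YZ, ΣM about Z: R_Y^{YZ}·9.2 = 486.7 + 115.7, so R_Y^{YZ} = 65.47 kN and R_Z = 105.8 − 65.47 = 40.33 kN.

R_Z = 40.33 kN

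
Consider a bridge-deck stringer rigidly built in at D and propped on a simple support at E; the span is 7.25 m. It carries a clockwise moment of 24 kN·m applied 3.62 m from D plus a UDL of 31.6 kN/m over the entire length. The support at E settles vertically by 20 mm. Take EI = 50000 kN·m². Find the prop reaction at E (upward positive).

R_E = 81.76 kN

Take the reaction at E as the redundant and release it; the primary structure is a cantilever fixed at D.
Free-end deflection of the primary structure under the applied loading (downward +):
  clockwise couple 24 at a = 3.62: M₀a(2L − a)/(2EI) = 472.6/EI
  UDL 31.6: wL⁴/(8EI) = 10913/EI
  δ_0 = 11386/EI
Flexibility coefficient — unit upward force at E: δ_{EE} = L³/(3EI) = 127/EI.
With EI = 50000 kN·m²: δ_0 = 0.22772 m and δ_{EE} = 0.002541 m/kN.
Compatibility — the beam at E must follow the support down by 0.02 m: δ_0 − R_E·δ_{EE} = 0.02, so R_E = (0.22772 − 0.02)/0.002541 = 81.76 kN.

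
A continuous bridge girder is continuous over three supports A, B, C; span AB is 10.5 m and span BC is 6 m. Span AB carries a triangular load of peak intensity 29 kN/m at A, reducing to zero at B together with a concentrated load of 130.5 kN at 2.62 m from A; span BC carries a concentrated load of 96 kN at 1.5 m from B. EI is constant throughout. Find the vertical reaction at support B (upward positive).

Release continuity at B by inserting a hinge; the redundant is the internal moment M_B. The primary structure is two simply-supported spans AB and BC.
End slopes at the hinge B, treating each span as simply supported:
  span AB: triangular load, peak 29: 7w₀L³/(360EI) = 652.8/EI
  span AB: point load 130.5 at a = 2.62: Pab(L + a)/(6LEI) = 561.1/EI
  span BC: point load 96 at a = 1.5: Pab(L + b)/(6LEI) = 189/EI
  relative rotation θ_0 = (1214 + 189)/EI = 1403/EI
A unit hogging moment at B produces rotation L₁/(3EI) + L₂/(3EI) = 5.5/EI.
Compatibility: M_B·(L₁+L₂)/(3EI) = θ_0, giving M_B = 255.1 kN·m (hogging).
Span AB, ΣM about A with M_B applied at B: R_B^{AB}·10.5 = 874.8 + 255.1, so R_B^{AB} = 107.6 kN and R_A = 282.8 − 107.6 = 175.1 kN.
Span BC, ΣM about C: R_B^{BC}·6 = 432 + 255.1, so R_B^{BC} = 114.5 kN and R_C = 96 − 114.5 = -18.51 kN.
R_B = 107.6 + 114.5 = 222.1 kN.

R_B = 222.1 kN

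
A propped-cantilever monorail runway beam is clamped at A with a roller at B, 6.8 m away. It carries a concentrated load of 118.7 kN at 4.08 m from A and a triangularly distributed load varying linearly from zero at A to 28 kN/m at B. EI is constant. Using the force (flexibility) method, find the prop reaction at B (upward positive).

R_B = 103.6 kN

Take the reaction at B as the redundant and release it; the primary structure is a cantilever fixed at A.
Deflection at B on the released cantilever, summing each load's contribution:
  point load 118.7 at a = 4.08: Pa²(3L − a)/(6EI) = 5375/EI
  triangular load, peak 28 at the free end: 11w₀L⁴/(120EI) = 5488/EI
  δ_0 = 10862/EI
Flexibility coefficient — unit upward force at B: δ_{BB} = L³/(3EI) = 104.8/EI.
Compatibility at B: δ_0 − R_B·δ_{BB} = 0, so R_B = 10862/104.8 = 103.6 kN.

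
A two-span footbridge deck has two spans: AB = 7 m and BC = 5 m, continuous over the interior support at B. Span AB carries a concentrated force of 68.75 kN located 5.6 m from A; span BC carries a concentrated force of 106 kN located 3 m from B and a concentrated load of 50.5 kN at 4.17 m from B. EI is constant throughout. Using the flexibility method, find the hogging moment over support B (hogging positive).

M_B = 86.02 kN·m

Insert a hinge at B; M_B is the redundant, and each span becomes simply supported.
Discontinuity in slope at B on the released structure — sum the simple-span end rotations:
  span AB: point load 68.75 at a = 5.6: Pab(L + a)/(6LEI) = 161.7/EI
  span BC: point load 106 at a = 3: Pab(L + b)/(6LEI) = 148.4/EI
  span BC: point load 50.5 at a = 4.17: Pab(L + b)/(6LEI) = 33.97/EI
  relative rotation θ_0 = (161.7 + 182.4)/EI = 344.1/EI
A unit hogging moment at B produces rotation L₁/(3EI) + L₂/(3EI) = 4/EI.
Slope continuity at B: θ_0 = M_B·4/EI, so M_B = 344.1/4 = 86.02 kN·m (hogging).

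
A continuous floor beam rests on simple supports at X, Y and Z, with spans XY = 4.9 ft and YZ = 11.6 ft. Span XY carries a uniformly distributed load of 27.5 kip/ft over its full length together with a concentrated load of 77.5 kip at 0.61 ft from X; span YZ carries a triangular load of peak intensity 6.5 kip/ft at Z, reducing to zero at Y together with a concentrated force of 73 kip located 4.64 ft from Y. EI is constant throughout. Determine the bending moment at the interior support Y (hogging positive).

M_Y = 181.6 kip·ft

Take M_Y as the redundant. Released structure: two simple spans XY and YZ with a hinge at Y.
Discontinuity in slope at Y on the released structure — sum the simple-span end rotations:
  span XY: UDL 27.5: wL³/(24EI) = 134.8/EI
  span XY: point load 77.5 at a = 0.61: Pab(L + a)/(6LEI) = 38.01/EI
  span YZ: triangular load, peak 6.5: 7w₀L³/(360EI) = 197.3/EI
  span YZ: point load 73 at a = 4.64: Pab(L + b)/(6LEI) = 628.7/EI
  relative rotation θ_0 = (172.8 + 825.9)/EI = 998.8/EI
A unit hogging moment at Y produces rotation L₁/(3EI) + L₂/(3EI) = 5.5/EI.
Compatibility: M_Y·(L₁+L₂)/(3EI) = θ_0, giving M_Y = 181.6 kip·ft (hogging).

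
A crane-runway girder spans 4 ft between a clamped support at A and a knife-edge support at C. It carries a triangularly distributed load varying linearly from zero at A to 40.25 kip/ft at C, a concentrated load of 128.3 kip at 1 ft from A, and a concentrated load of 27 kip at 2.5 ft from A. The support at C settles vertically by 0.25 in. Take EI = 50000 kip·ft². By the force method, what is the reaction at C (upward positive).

R_C = 19 kip

Take the reaction at C as the redundant and release it; the primary structure is a cantilever fixed at A.
Free-end deflection of the primary structure under the applied loading (downward +):
  triangular load, peak 40.25 at the free end: 11w₀L⁴/(120EI) = 944.5/EI
  point load 128.3 at a = 1: Pa²(3L − a)/(6EI) = 235.2/EI
  point load 27 at a = 2.5: Pa²(3L − a)/(6EI) = 267.2/EI
  δ_0 = 1447/EI
Flexibility coefficient — unit upward force at C: δ_{CC} = L³/(3EI) = 21.33/EI.
With EI = 50000 kip·ft²: δ_0 = 0.028939 ft and δ_{CC} = 0.000427 ft/kip.
Compatibility — the beam at C must follow the support down by 0.02083 ft: δ_0 − R_C·δ_{CC} = 0.02083, so R_C = (0.028939 − 0.02083)/0.000427 = 19 kip.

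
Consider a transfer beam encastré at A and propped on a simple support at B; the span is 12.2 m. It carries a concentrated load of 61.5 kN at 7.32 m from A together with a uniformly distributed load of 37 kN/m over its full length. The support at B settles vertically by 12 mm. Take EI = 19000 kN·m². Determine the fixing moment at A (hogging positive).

M_A = 819 kN·m

Take the reaction at B as the redundant and release it; the primary structure is a cantilever fixed at A.
Deflection at B on the released cantilever, summing each load's contribution:
  point load 61.5 at a = 7.32: Pa²(3L − a)/(6EI) = 16081/EI
  UDL 37: wL⁴/(8EI) = 102459/EI
  δ_0 = 118540/EI
Flexibility coefficient — unit upward force at B: δ_{BB} = L³/(3EI) = 605.3/EI.
With EI = 19000 kN·m²: δ_0 = 6.239 m and δ_{BB} = 0.031857 m/kN.
Compatibility — the beam at B must follow the support down by 0.012 m: δ_0 − R_B·δ_{BB} = 0.012, so R_B = (6.239 − 0.012)/0.031857 = 195.5 kN.
Moment equilibrium about A: M_A = Σ(load moments about A) − R_B·L = 3204 − 195.5×12.2 = 819 kN·m.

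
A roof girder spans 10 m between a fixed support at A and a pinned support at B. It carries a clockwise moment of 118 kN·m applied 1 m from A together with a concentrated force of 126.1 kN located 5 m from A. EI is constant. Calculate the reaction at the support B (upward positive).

R_B = 42.77 kN

Release the roller at B. Primary structure: cantilever fixed at A.
Primary-structure tip deflection at B by superposition:
  clockwise couple 118 at a = 1: M₀a(2L − a)/(2EI) = 1121/EI
  point load 126.1 at a = 5: Pa²(3L − a)/(6EI) = 13135/EI
  δ_0 = 14256/EI
Tip deflection under a unit load at B: L³/(3EI) = 333.3/EI.
Compatibility at B: δ_0 − R_B·δ_{BB} = 0, so R_B = 14256/333.3 = 42.77 kN.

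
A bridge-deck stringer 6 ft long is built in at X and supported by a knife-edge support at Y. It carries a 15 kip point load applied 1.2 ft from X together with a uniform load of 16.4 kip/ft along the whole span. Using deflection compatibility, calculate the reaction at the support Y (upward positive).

R_Y = 37.74 kip

Choose R_Y as the redundant. The primary structure is the cantilever fixed at X.
Downward deflection at the released point Y due to the loads:
  point load 15 at a = 1.2: Pa²(3L − a)/(6EI) = 60.48/EI
  UDL 16.4: wL⁴/(8EI) = 2657/EI
  δ_0 = 2717/EI
Tip deflection under a unit load at Y: L³/(3EI) = 72/EI.
The prop prevents deflection at Y: R_Y = δ_0/δ_{YY} = 2717/72 = 37.74 kip.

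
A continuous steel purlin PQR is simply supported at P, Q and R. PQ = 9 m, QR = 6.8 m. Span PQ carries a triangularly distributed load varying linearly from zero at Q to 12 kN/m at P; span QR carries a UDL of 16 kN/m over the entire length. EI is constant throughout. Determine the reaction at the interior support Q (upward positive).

R_Q = 91.01 kN

Release continuity at Q by inserting a hinge; the redundant is the internal moment M_Q. The primary structure is two simply-supported spans PQ and QR.
Discontinuity in slope at Q on the released structure — sum the simple-span end rotations:
  span PQ: triangular load, peak 12: 7w₀L³/(360EI) = 170.1/EI
  span QR: UDL 16: wL³/(24EI) = 209.6/EI
  relative rotation θ_0 = (170.1 + 209.6)/EI = 379.7/EI
A unit hogging moment at Q produces rotation L₁/(3EI) + L₂/(3EI) = 5.267/EI.
Slope continuity at Q: θ_0 = M_Q·5.267/EI, so M_Q = 379.7/5.267 = 72.1 kN·m (hogging).
Span PQ, ΣM about P with M_Q applied at Q: R_Q^{PQ}·9 = 162 + 72.1, so R_Q^{PQ} = 26.01 kN and R_P = 54 − 26.01 = 27.99 kN.
Span QR, ΣM about R: R_Q^{QR}·6.8 = 369.9 + 72.1, so R_Q^{QR} = 65 kN and R_R = 108.8 − 65 = 43.8 kN.
R_Q = 26.01 + 65 = 91.01 kN.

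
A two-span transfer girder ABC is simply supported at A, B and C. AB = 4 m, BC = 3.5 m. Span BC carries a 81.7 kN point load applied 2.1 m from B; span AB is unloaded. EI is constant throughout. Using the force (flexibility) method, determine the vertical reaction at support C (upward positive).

Insert a hinge at B; M_B is the redundant, and each span becomes simply supported.
Rotations at B on the released spans (each span's end-slope, ×1/EI):
  span BC: point load 81.7 at a = 2.1: Pab(L + b)/(6LEI) = 56.05/EI
  relative rotation θ_0 = (0 + 56.05)/EI = 56.05/EI
A unit hogging moment at B produces rotation L₁/(3EI) + L₂/(3EI) = 2.5/EI.
Slope continuity at B: θ_0 = M_B·2.5/EI, so M_B = 56.05/2.5 = 22.42 kN·m (hogging).
Span BC, ΣM about C: R_B^{BC}·3.5 = 114.4 + 22.42, so R_B^{BC} = 39.09 kN and R_C = 81.7 − 39.09 = 42.61 kN.

R_C = 42.61 kN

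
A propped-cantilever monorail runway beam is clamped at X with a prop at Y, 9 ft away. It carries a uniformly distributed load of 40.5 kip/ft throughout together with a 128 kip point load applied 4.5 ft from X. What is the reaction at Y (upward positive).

R_Y = 176.7 kip

Release the roller at Y. Primary structure: cantilever fixed at X.
Deflection at Y on the released cantilever, summing each load's contribution:
  UDL 40.5: wL⁴/(8EI) = 33215/EI
  point load 128 at a = 4.5: Pa²(3L − a)/(6EI) = 9720/EI
  δ_0 = 42935/EI
Tip deflection under a unit load at Y: L³/(3EI) = 243/EI.
The prop prevents deflection at Y: R_Y = δ_0/δ_{YY} = 42935/243 = 176.7 kip.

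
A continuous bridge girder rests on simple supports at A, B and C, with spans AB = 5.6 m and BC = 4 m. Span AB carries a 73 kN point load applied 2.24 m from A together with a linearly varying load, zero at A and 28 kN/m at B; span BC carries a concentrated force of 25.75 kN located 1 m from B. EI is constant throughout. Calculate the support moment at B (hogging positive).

Insert a hinge at B; M_B is the redundant, and each span becomes simply supported.
Discontinuity in slope at B on the released structure — sum the simple-span end rotations:
  span AB: point load 73 at a = 2.24: Pab(L + a)/(6LEI) = 128.2/EI
  span AB: triangular load, peak 28: w₀L³/(45EI) = 109.3/EI
  span BC: point load 25.75 at a = 1: Pab(L + b)/(6LEI) = 22.53/EI
  relative rotation θ_0 = (237.5 + 22.53)/EI = 260/EI
A unit hogging moment at B produces rotation L₁/(3EI) + L₂/(3EI) = 3.2/EI.
Slope continuity at B: θ_0 = M_B·3.2/EI, so M_B = 260/3.2 = 81.25 kN·m (hogging).

M_B = 81.25 kN·m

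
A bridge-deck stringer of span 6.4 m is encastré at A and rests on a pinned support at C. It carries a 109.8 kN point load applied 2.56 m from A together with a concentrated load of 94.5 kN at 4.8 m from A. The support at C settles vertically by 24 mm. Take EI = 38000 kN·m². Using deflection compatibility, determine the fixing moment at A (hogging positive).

M_A = 272.6 kN·m

Remove the prop at C; the released (primary) structure is a cantilever built in at A.
Deflection at C on the released cantilever, summing each load's contribution:
  point load 109.8 at a = 2.56: Pa²(3L − a)/(6EI) = 1996/EI
  point load 94.5 at a = 4.8: Pa²(3L − a)/(6EI) = 5225/EI
  δ_0 = 7221/EI
Tip deflection under a unit load at C: L³/(3EI) = 87.38/EI.
With EI = 38000 kN·m²: δ_0 = 0.19003 m and δ_{CC} = 0.0023 m/kN.
Compatibility — the beam at C must follow the support down by 0.024 m: δ_0 − R_C·δ_{CC} = 0.024, so R_C = (0.19003 − 0.024)/0.0023 = 72.2 kN.
Moment equilibrium about A: M_A = Σ(load moments about A) − R_C·L = 734.7 − 72.2×6.4 = 272.6 kN·m.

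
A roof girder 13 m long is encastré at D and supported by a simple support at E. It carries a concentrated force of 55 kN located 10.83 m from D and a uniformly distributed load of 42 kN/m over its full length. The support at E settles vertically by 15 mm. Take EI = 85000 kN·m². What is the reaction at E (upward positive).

R_E = 244.4 kN

Take the reaction at E as the redundant and release it; the primary structure is a cantilever fixed at D.
Primary-structure tip deflection at E by superposition:
  point load 55 at a = 10.83: Pa²(3L − a)/(6EI) = 30287/EI
  UDL 42: wL⁴/(8EI) = 149945/EI
  δ_0 = 180232/EI
Flexibility coefficient — unit upward force at E: δ_{EE} = L³/(3EI) = 732.3/EI.
With EI = 85000 kN·m²: δ_0 = 2.1204 m and δ_{EE} = 0.008616 m/kN.
Compatibility — the beam at E must follow the support down by 0.015 m: δ_0 − R_E·δ_{EE} = 0.015, so R_E = (2.1204 − 0.015)/0.008616 = 244.4 kN.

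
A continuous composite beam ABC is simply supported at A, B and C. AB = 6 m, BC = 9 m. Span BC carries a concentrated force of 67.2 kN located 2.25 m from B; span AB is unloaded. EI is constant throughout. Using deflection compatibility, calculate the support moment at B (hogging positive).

M_B = 59.53 kN·m

Insert a hinge at B; M_B is the redundant, and each span becomes simply supported.
Discontinuity in slope at B on the released structure — sum the simple-span end rotations:
  span BC: point load 67.2 at a = 2.25: Pab(L + b)/(6LEI) = 297.7/EI
  relative rotation θ_0 = (0 + 297.7)/EI = 297.7/EI
A unit hogging moment at B produces rotation L₁/(3EI) + L₂/(3EI) = 5/EI.
Slope continuity at B: θ_0 = M_B·5/EI, so M_B = 297.7/5 = 59.53 kN·m (hogging).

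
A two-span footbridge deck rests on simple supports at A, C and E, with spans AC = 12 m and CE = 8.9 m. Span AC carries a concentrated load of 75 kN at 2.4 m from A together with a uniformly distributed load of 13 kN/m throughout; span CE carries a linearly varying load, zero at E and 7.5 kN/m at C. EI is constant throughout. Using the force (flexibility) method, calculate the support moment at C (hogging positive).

M_C = 200.8 kN·m

Release continuity at C by inserting a hinge; the redundant is the internal moment M_C. The primary structure is two simply-supported spans AC and CE.
End slopes at the hinge C, treating each span as simply supported:
  span AC: point load 75 at a = 2.4: Pab(L + a)/(6LEI) = 345.6/EI
  span AC: UDL 13: wL³/(24EI) = 936/EI
  span CE: triangular load, peak 7.5: w₀L³/(45EI) = 117.5/EI
  relative rotation θ_0 = (1282 + 117.5)/EI = 1399/EI
A unit hogging moment at C produces rotation L₁/(3EI) + L₂/(3EI) = 6.967/EI.
Slope continuity at C: θ_0 = M_C·6.967/EI, so M_C = 1399/6.967 = 200.8 kN·m (hogging).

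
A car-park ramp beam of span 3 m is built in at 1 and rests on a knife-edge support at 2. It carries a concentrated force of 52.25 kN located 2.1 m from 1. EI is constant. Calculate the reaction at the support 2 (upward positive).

Release the roller at 2. Primary structure: cantilever fixed at 1.
Downward deflection at the released point 2 due to the loads:
  point load 52.25 at a = 2.1: Pa²(3L − a)/(6EI) = 265/EI
Tip deflection under a unit load at 2: L³/(3EI) = 9/EI.
Compatibility at 2: δ_0 − R_2·δ_{22} = 0, so R_2 = 265/9 = 29.44 kN.

R_2 = 29.44 kN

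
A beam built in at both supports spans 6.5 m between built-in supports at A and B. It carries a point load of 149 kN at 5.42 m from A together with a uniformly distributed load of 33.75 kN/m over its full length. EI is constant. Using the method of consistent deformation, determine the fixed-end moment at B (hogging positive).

M_B = 230.7 kN·m

Take the two fixed-end moments M_A, M_B as redundants; the released structure is the simple span AB.
Simple-span end rotations at A and B under the given loads:
  at A: point load 149 at a = 5.42: Pab(L + b)/(6LEI) = 169.5/EI
  at B: point load 149 at a = 5.42: Pab(L + a)/(6LEI) = 266.6/EI
  at A: UDL 33.75: wL³/(24EI) = 386.2/EI
  at B: UDL 33.75: wL³/(24EI) = 386.2/EI
  θ_A0 = 555.7/EI,  θ_B0 = 652.8/EI
Flexibility coefficients: a unit moment at one end gives L/(3EI) there and L/(6EI) at the far end, so f₁₁ = f₂₂ = 2.167/EI and f₁₂ = f₂₁ = 1.083/EI.
Compatibility — zero rotation at each built-in end:
  2.167 M_A + 1.083 M_B = 555.7
  1.083 M_A + 2.167 M_B = 652.8
Solving the pair gives M_A = 141.1 kN·m and M_B = 230.7 kN·m (hogging).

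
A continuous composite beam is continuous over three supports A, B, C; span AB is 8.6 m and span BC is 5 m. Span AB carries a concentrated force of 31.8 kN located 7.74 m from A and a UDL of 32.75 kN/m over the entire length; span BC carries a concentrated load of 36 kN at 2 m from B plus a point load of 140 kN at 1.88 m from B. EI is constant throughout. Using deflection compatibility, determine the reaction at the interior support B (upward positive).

Take M_B as the redundant. Released structure: two simple spans AB and BC with a hinge at B.
End slopes at the hinge B, treating each span as simply supported:
  span AB: point load 31.8 at a = 7.74: Pab(L + a)/(6LEI) = 67.03/EI
  span AB: UDL 32.75: wL³/(24EI) = 868/EI
  span BC: point load 36 at a = 2: Pab(L + b)/(6LEI) = 57.6/EI
  span BC: point load 140 at a = 1.88: Pab(L + b)/(6LEI) = 222.3/EI
  relative rotation θ_0 = (935 + 279.9)/EI = 1215/EI
A unit hogging moment at B produces rotation L₁/(3EI) + L₂/(3EI) = 4.533/EI.
Compatibility: M_B·(L₁+L₂)/(3EI) = θ_0, giving M_B = 268 kN·m (hogging).
Span AB, ΣM about A with M_B applied at B: R_B^{AB}·8.6 = 1457 + 268, so R_B^{AB} = 200.6 kN and R_A = 313.4 − 200.6 = 112.8 kN.
Span BC, ΣM about C: R_B^{BC}·5 = 544.8 + 268, so R_B^{BC} = 162.6 kN and R_C = 176 − 162.6 = 13.44 kN.
R_B = 200.6 + 162.6 = 363.2 kN.

R_B = 363.2 kN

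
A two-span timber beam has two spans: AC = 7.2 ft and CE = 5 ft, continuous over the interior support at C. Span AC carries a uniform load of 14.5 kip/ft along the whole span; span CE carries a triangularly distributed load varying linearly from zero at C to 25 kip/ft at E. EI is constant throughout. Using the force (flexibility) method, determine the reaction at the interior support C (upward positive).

R_C = 96.89 kip

Insert a hinge at C; M_C is the redundant, and each span becomes simply supported.
Discontinuity in slope at C on the released structure — sum the simple-span end rotations:
  span AC: UDL 14.5: wL³/(24EI) = 225.5/EI
  span CE: triangular load, peak 25: 7w₀L³/(360EI) = 60.76/EI
  relative rotation θ_0 = (225.5 + 60.76)/EI = 286.3/EI
A unit hogging moment at C produces rotation L₁/(3EI) + L₂/(3EI) = 4.067/EI.
Compatibility: M_C·(L₁+L₂)/(3EI) = θ_0, giving M_C = 70.39 kip·ft (hogging).
Span AC, ΣM about A with M_C applied at C: R_C^{AC}·7.2 = 375.8 + 70.39, so R_C^{AC} = 61.98 kip and R_A = 104.4 − 61.98 = 42.42 kip.
Span CE, ΣM about E: R_C^{CE}·5 = 104.2 + 70.39, so R_C^{CE} = 34.91 kip and R_E = 62.5 − 34.91 = 27.59 kip.
R_C = 61.98 + 34.91 = 96.89 kip.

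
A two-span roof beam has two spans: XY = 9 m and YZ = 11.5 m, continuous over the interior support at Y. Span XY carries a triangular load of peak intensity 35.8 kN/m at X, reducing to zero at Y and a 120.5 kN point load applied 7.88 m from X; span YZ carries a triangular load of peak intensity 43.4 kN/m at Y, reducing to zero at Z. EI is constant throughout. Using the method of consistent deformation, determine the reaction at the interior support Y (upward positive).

R_Y = 392.4 kN

Release continuity at Y by inserting a hinge; the redundant is the internal moment M_Y. The primary structure is two simply-supported spans XY and YZ.
End slopes at the hinge Y, treating each span as simply supported:
  span XY: triangular load, peak 35.8: 7w₀L³/(360EI) = 507.5/EI
  span XY: point load 120.5 at a = 7.88: Pab(L + a)/(6LEI) = 332.4/EI
  span YZ: triangular load, peak 43.4: w₀L³/(45EI) = 1467/EI
  relative rotation θ_0 = (839.9 + 1467)/EI = 2307/EI
A unit hogging moment at Y produces rotation L₁/(3EI) + L₂/(3EI) = 6.833/EI.
Compatibility: M_Y·(L₁+L₂)/(3EI) = θ_0, giving M_Y = 337.6 kN·m (hogging).
Span XY, ΣM about X with M_Y applied at Y: R_Y^{XY}·9 = 1433 + 337.6, so R_Y^{XY} = 196.7 kN and R_X = 281.6 − 196.7 = 84.89 kN.
Span YZ, ΣM about Z: R_Y^{YZ}·11.5 = 1913 + 337.6, so R_Y^{YZ} = 195.7 kN and R_Z = 249.6 − 195.7 = 53.83 kN.
R_Y = 196.7 + 195.7 = 392.4 kN.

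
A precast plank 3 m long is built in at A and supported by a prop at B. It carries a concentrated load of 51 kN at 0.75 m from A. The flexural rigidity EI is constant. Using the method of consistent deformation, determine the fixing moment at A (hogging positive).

M_A = 25.1 kN·m

Release the roller at B. Primary structure: cantilever fixed at A.
Deflection at B on the released cantilever, summing each load's contribution:
  point load 51 at a = 0.75: Pa²(3L − a)/(6EI) = 39.45/EI
Flexibility coefficient — unit upward force at B: δ_{BB} = L³/(3EI) = 9/EI.
Compatibility at B: δ_0 − R_B·δ_{BB} = 0, so R_B = 39.45/9 = 4.383 kN.
Moment equilibrium about A: M_A = Σ(load moments about A) − R_B·L = 38.25 − 4.383×3 = 25.1 kN·m.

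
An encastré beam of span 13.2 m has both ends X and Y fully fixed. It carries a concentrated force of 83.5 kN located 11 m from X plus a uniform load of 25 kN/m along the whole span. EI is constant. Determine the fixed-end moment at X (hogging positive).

M_X = 388.5 kN·m

Release both end moments; the primary structure is a simply-supported span XY with redundants M_X and M_Y.
Simple-span end rotations at X and Y under the given loads:
  at X: point load 83.5 at a = 11: Pab(L + b)/(6LEI) = 392.9/EI
  at Y: point load 83.5 at a = 11: Pab(L + a)/(6LEI) = 617.4/EI
  at X: UDL 25: wL³/(24EI) = 2396/EI
  at Y: UDL 25: wL³/(24EI) = 2396/EI
  θ_X0 = 2789/EI,  θ_Y0 = 3013/EI
Flexibility coefficients: a unit moment at one end gives L/(3EI) there and L/(6EI) at the far end, so f₁₁ = f₂₂ = 4.4/EI and f₁₂ = f₂₁ = 2.2/EI.
Compatibility — zero rotation at each built-in end:
  4.4 M_X + 2.2 M_Y = 2789
  2.2 M_X + 4.4 M_Y = 3013
Solving the pair gives M_X = 388.5 kN·m and M_Y = 490.6 kN·m (hogging).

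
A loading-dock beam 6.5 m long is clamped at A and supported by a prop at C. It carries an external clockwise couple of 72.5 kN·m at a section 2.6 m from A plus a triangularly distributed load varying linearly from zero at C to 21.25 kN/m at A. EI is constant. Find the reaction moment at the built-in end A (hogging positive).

M_A = 62.75 kN·m

Choose R_C as the redundant. The primary structure is the cantilever fixed at A.
Primary-structure tip deflection at C by superposition:
  clockwise couple 72.5 at a = 2.6: M₀a(2L − a)/(2EI) = 980.2/EI
  triangular load, peak 21.25 at the fixed end: w₀L⁴/(30EI) = 1264/EI
  δ_0 = 2245/EI
Tip deflection under a unit load at C: L³/(3EI) = 91.54/EI.
The prop prevents deflection at C: R_C = δ_0/δ_{CC} = 2245/91.54 = 24.52 kN.
Moment equilibrium about A: M_A = Σ(load moments about A) − R_C·L = 222.1 − 24.52×6.5 = 62.75 kN·m.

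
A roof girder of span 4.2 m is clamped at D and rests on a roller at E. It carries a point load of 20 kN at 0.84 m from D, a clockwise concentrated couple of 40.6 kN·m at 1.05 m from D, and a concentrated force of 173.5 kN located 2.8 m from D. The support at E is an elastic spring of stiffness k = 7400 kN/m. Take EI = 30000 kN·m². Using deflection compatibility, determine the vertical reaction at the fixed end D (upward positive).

Remove the prop at E; the released (primary) structure is a cantilever built in at D.
Deflection at E on the released cantilever, summing each load's contribution:
  point load 20 at a = 0.84: Pa²(3L − a)/(6EI) = 27.66/EI
  clockwise couple 40.6 at a = 1.05: M₀a(2L − a)/(2EI) = 156.7/EI
  point load 173.5 at a = 2.8: Pa²(3L − a)/(6EI) = 2222/EI
  δ_0 = 2406/EI
Flexibility coefficient — unit upward force at E: δ_{EE} = L³/(3EI) = 24.7/EI.
With EI = 30000 kN·m²: δ_0 = 0.080202 m and δ_{EE} = 0.000823 m/kN.
Compatibility — the spring shortens by R_E/k under the reaction it provides: δ_0 − R_E·δ_{EE} = R_E/k. With 1/k = 0.000135 m/kN, R_E = δ_0 / (δ_{EE} + 1/k) = 0.080202 / (0.000823 + 0.000135) = 83.69 kN.
Vertical equilibrium: R_D = ΣP − R_E = 193.5 − 83.69 = 109.8 kN.

R_D = 109.8 kN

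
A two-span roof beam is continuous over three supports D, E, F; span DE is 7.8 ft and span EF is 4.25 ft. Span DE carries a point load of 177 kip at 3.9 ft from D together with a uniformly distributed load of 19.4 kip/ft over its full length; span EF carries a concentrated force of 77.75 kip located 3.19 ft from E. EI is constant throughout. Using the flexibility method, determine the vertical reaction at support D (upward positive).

Take M_E as the redundant. Released structure: two simple spans DE and EF with a hinge at E.
Rotations at E on the released spans (each span's end-slope, ×1/EI):
  span DE: point load 177 at a = 3.9: Pab(L + a)/(6LEI) = 673/EI
  span DE: UDL 19.4: wL³/(24EI) = 383.6/EI
  span EF: point load 77.75 at a = 3.19: Pab(L + b)/(6LEI) = 54.75/EI
  relative rotation θ_0 = (1057 + 54.75)/EI = 1111/EI
A unit hogging moment at E produces rotation L₁/(3EI) + L₂/(3EI) = 4.017/EI.
Slope continuity at E: θ_0 = M_E·4.017/EI, so M_E = 1111/4.017 = 276.7 kip·ft (hogging).
Span DE, ΣM about D with M_E applied at E: R_E^{DE}·7.8 = 1280 + 276.7, so R_E^{DE} = 199.6 kip and R_D = 328.3 − 199.6 = 128.7 kip.

R_D = 128.7 kip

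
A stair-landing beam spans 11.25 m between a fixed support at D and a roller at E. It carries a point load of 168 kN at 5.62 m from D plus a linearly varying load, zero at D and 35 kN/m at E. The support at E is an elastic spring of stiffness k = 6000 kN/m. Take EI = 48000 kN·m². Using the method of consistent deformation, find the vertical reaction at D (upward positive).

Release the roller at E. Primary structure: cantilever fixed at D.
Free-end deflection of the primary structure under the applied loading (downward +):
  point load 168 at a = 5.62: Pa²(3L − a)/(6EI) = 24877/EI
  triangular load, peak 35 at the free end: 11w₀L⁴/(120EI) = 51391/EI
  δ_0 = 76268/EI
Tip deflection under a unit load at E: L³/(3EI) = 474.6/EI.
With EI = 48000 kN·m²: δ_0 = 1.5889 m and δ_{EE} = 0.009888 m/kN.
Compatibility — the spring shortens by R_E/k under the reaction it provides: δ_0 − R_E·δ_{EE} = R_E/k. With 1/k = 0.000167 m/kN, R_E = δ_0 / (δ_{EE} + 1/k) = 1.5889 / (0.009888 + 0.000167) = 158 kN.
Vertical equilibrium: R_D = ΣP − R_E = 364.9 − 158 = 206.8 kN.

R_D = 206.8 kN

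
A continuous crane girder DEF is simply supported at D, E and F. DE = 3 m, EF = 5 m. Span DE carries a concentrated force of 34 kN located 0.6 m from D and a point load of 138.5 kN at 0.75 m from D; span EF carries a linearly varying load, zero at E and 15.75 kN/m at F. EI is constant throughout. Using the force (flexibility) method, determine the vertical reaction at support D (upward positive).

R_D = 119 kN

Release continuity at E by inserting a hinge; the redundant is the internal moment M_E. The primary structure is two simply-supported spans DE and EF.
End slopes at the hinge E, treating each span as simply supported:
  span DE: point load 34 at a = 0.6: Pab(L + a)/(6LEI) = 9.792/EI
  span DE: point load 138.5 at a = 0.75: Pab(L + a)/(6LEI) = 48.69/EI
  span EF: triangular load, peak 15.75: 7w₀L³/(360EI) = 38.28/EI
  relative rotation θ_0 = (58.48 + 38.28)/EI = 96.76/EI
A unit hogging moment at E produces rotation L₁/(3EI) + L₂/(3EI) = 2.667/EI.
Slope continuity at E: θ_0 = M_E·2.667/EI, so M_E = 96.76/2.667 = 36.29 kN·m (hogging).
Span DE, ΣM about D with M_E applied at E: R_E^{DE}·3 = 124.3 + 36.29, so R_E^{DE} = 53.52 kN and R_D = 172.5 − 53.52 = 119 kN.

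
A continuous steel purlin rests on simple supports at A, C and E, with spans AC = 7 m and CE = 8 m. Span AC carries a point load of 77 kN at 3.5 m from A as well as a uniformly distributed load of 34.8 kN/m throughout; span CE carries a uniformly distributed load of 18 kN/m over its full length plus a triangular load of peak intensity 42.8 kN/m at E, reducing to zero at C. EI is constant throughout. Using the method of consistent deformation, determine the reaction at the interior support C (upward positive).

Insert a hinge at C; M_C is the redundant, and each span becomes simply supported.
End slopes at the hinge C, treating each span as simply supported:
  span AC: point load 77 at a = 3.5: Pab(L + a)/(6LEI) = 235.8/EI
  span AC: UDL 34.8: wL³/(24EI) = 497.4/EI
  span CE: UDL 18: wL³/(24EI) = 384/EI
  span CE: triangular load, peak 42.8: 7w₀L³/(360EI) = 426.1/EI
  relative rotation θ_0 = (733.2 + 810.1)/EI = 1543/EI
A unit hogging moment at C produces rotation L₁/(3EI) + L₂/(3EI) = 5/EI.
Compatibility: M_C·(L₁+L₂)/(3EI) = θ_0, giving M_C = 308.7 kN·m (hogging).
Span AC, ΣM about A with M_C applied at C: R_C^{AC}·7 = 1122 + 308.7, so R_C^{AC} = 204.4 kN and R_A = 320.6 − 204.4 = 116.2 kN.
Span CE, ΣM about E: R_C^{CE}·8 = 1033 + 308.7, so R_C^{CE} = 167.6 kN and R_E = 315.2 − 167.6 = 147.6 kN.
R_C = 204.4 + 167.6 = 372 kN.

R_C = 372 kN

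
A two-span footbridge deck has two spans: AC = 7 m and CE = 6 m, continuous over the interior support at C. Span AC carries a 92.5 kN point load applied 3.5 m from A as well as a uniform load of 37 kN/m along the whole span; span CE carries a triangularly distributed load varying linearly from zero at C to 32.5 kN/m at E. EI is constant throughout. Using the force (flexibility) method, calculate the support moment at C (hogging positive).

Take M_C as the redundant. Released structure: two simple spans AC and CE with a hinge at C.
Rotations at C on the released spans (each span's end-slope, ×1/EI):
  span AC: point load 92.5 at a = 3.5: Pab(L + a)/(6LEI) = 283.3/EI
  span AC: UDL 37: wL³/(24EI) = 528.8/EI
  span CE: triangular load, peak 32.5: 7w₀L³/(360EI) = 136.5/EI
  relative rotation θ_0 = (812.1 + 136.5)/EI = 948.6/EI
A unit hogging moment at C produces rotation L₁/(3EI) + L₂/(3EI) = 4.333/EI.
Slope continuity at C: θ_0 = M_C·4.333/EI, so M_C = 948.6/4.333 = 218.9 kN·m (hogging).

M_C = 218.9 kN·m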